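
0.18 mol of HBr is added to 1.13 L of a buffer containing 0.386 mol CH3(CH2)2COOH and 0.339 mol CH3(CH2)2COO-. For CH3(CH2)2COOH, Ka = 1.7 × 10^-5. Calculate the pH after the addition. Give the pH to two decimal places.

pH = 4.22

After neutralization: n(CH3(CH2)2COOH) = 0.566 mol, n(CH3(CH2)2COO-) = 0.159 mol.
pKa = −log(1.7 × 10^-5) = 4.770
pH = pKa + log(n_CH3(CH2)2COO-/n_CH3(CH2)2COOH) = 4.770 + log(0.159/0.566) = 4.770 + (-0.551)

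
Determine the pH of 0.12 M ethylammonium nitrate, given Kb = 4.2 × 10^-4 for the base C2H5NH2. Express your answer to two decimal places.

pH = 5.77

C2H5NH3+ is the conjugate acid of the weak base C2H5NH2.
Ka = Kw/Kb = 1.0×10^-14 / 4.2 × 10^-4 = 2.38 × 10^-11
Let x = [H+] at equilibrium. Ka = x²/(0.12 − x).
Assume x ≪ 0.12: x ≈ √(2.38 × 10^-11 × 0.12) = 1.69 × 10^-6 M
Check: 0.0014% ionized — well under 5%, approximation valid.
pH = −log(1.69 × 10^-6) = 5.77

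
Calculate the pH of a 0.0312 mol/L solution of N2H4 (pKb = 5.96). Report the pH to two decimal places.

N2H4 + H2O ⇌ N2H5+ + OH-
Kb = 10^(−5.96) = 1.10 × 10^-6
From the ICE table, Kb = x²/(0.0312 − x) = 1.10 × 10^-6.
Since Kb ≪ C₀, x ≈ √(Kb·C₀) = 1.85 × 10^-4 M.
(x/C₀ = 0.59% < 5%, so the approximation holds.)
pOH = 3.73, so pH = 14.00 − pOH = 10.27

pH = 10.27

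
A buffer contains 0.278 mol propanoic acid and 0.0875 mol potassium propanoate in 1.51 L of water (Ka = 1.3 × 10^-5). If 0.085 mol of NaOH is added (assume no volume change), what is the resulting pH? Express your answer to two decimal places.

After neutralization: n(CH3CH2COOH) = 0.193 mol, n(CH3CH2COO-) = 0.172 mol.
pKa = −log(1.3 × 10^-5) = 4.886
pH = pKa + log([A⁻]/[HA]) = 4.886 + log(0.172/0.193) = 4.886 -0.050

pH = 4.84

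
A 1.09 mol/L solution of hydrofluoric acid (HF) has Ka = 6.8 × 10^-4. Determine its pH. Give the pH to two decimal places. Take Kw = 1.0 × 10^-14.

HF ⇌ F- + H+
Ka = x²/(1.09 − x) = 6.8 × 10^-4
Neglecting x in the denominator: x = √(6.8 × 10^-4 × 1.09) = 2.72 × 10^-2 M
pH = −log[H+] = −log(2.72 × 10^-2) = 1.57

pH = 1.57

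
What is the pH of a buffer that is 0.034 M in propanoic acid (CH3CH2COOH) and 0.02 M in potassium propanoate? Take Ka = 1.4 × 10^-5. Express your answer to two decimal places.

pH = 4.62

pKa = −log(1.4 × 10^-5) = 4.854
Henderson–Hasselbalch: pH = pKa + log([CH3CH2COO-]/[CH3CH2COOH]) = 4.854 + log(0.02/0.034)
pH = 4.854 + (-0.230) = 4.62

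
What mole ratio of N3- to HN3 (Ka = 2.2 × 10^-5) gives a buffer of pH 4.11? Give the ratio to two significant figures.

pKa = -log(2.2 × 10^-5) = 4.658
pH = pKa + log(r) ⇒ log(r) = 4.11 − 4.658 = -0.548
r = [N3-]/[HN3] = 10^(-0.548) = 0.283

ratio = 0.28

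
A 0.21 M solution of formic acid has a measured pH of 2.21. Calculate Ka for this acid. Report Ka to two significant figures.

Ka = 1.9 × 10^-4

[H+] = 10^(-2.21) = 6.17 × 10^-3 M
At equilibrium [HA] = 0.21 − 6.17 × 10^-3 = 2.04 × 10^-1 M
Ka = [H+][A-]/[HA] = (6.17 × 10^-3)² / 2.04 × 10^-1 = 1.9 × 10^-4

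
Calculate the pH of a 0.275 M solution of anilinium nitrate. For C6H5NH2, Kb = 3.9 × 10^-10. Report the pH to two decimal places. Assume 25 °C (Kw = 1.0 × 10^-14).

C6H5NH3+ is the conjugate acid of the weak base C6H5NH2.
Ka = Kw/Kb = 1.0×10^-14 / 3.9 × 10^-10 = 2.56 × 10^-5
From the ICE table, Ka = [H+]²/(0.275 − [H+]) = 2.56 × 10^-5.
Since Ka ≪ C₀, [H+] ≈ √(Ka·C₀) = 2.65 × 10^-3 M.
Check: 0.96% ionized — well under 5%, approximation valid.
pH = −log[H+] = −log(2.65 × 10^-3) = 2.58

pH = 2.58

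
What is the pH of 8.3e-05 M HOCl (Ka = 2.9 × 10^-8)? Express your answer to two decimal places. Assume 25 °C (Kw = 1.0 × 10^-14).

HOCl ⇌ OCl- + H+
From the ICE table, Ka = [H+]²/(8.3e-05 − [H+]) = 2.9 × 10^-8.
Assume [H+] ≪ 8.3e-05: [H+] ≈ √(2.9 × 10^-8 × 8.3e-05) = 1.55 × 10^-6 M
pH = −log[H+] = −log(1.55 × 10^-6) = 5.81

pH = 5.81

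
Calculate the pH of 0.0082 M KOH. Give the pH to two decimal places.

pH = 11.91

KOH is a strong base; [OH-] = 0.0082 M.
pOH = -log(0.0082) = 2.09
pH = 14.00 - 2.09 = 11.91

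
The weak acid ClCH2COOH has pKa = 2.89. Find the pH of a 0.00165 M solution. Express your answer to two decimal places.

ClCH2COOH ⇌ ClCH2COO- + H+
Ka = 10^(−2.89) = 1.29 × 10^-3
Ka = [H+]²/(0.00165 − [H+]) = 1.29 × 10^-3
[H+] is not negligible relative to C₀; solve [H+]² + 0.00129·[H+] − 2.13e-06 = 0.
[H+] = (−Ka + √(Ka² + 4·Ka·C₀))/2 = 9.50 × 10^-4 M
pH = −log[H+] = −log(9.50 × 10^-4) = 3.02

pH = 3.02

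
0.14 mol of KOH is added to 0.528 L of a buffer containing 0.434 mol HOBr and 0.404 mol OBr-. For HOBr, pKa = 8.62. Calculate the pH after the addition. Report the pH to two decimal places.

pH = 8.89

After neutralization: n(HOBr) = 0.294 mol, n(OBr-) = 0.544 mol.
Henderson–Hasselbalch with mole ratio 0.544/0.294: pH = 8.62 + (+0.267)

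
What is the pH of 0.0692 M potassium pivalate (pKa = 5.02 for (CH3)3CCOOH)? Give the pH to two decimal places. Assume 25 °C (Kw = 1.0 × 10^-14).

pH = 8.93

(CH3)3CCOO- is the conjugate base of the weak acid (CH3)3CCOOH.
Ka = 10^(−5.02) = 9.55 × 10^-6
Kb = Kw/Ka = 1.0×10^-14 / 9.55 × 10^-6 = 1.05 × 10^-9
From the ICE table, Kb = x²/(0.0692 − x) = 1.05 × 10^-9.
Since Kb ≪ C₀, x ≈ √(Kb·C₀) = 8.52 × 10^-6 M.
Check: 0.012% ionized — well under 5%, approximation valid.
pOH = −log(8.52 × 10^-6) = 5.07; pH = 14.00 − 5.07 = 8.93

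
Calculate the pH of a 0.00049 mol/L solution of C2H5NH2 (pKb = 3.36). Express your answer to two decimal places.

pH = 10.47

C2H5NH2 + H2O ⇌ C2H5NH3+ + OH-
Kb = 10^(−3.36) = 4.37 × 10^-4
Let x = [OH-] at equilibrium. Kb = x²/(0.00049 − x).
Here C₀/Kb ≈ 1.12, so the small-x approximation fails. Use the quadratic:
x = (−Kb + √(Kb² + 4·Kb·C₀))/2 = 2.93 × 10^-4 M
pOH = 3.53, so pH = 14.00 − pOH = 10.47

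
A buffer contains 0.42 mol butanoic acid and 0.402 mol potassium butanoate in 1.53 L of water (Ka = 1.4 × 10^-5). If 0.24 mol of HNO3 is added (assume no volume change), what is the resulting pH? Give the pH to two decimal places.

Added H+ converts CH3(CH2)2COO- to CH3(CH2)2COOH: CH3(CH2)2COOH → 0.66 mol, CH3(CH2)2COO- → 0.162 mol.
pKa = −log(1.4 × 10^-5) = 4.854
pH = pKa + log(n_CH3(CH2)2COO-/n_CH3(CH2)2COOH) = 4.854 + log(0.162/0.66) = 4.854 + (-0.610)

pH = 4.24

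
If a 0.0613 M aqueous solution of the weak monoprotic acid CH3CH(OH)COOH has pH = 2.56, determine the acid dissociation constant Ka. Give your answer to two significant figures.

Ka = 1.3 × 10^-4

[H+] = 10^(-2.56) = 2.75 × 10^-3 M
At equilibrium [HA] = 0.0613 − 2.75 × 10^-3 = 5.85 × 10^-2 M
Ka = [H+][A-]/[HA] = (2.75 × 10^-3)² / 5.85 × 10^-2 = 1.3 × 10^-4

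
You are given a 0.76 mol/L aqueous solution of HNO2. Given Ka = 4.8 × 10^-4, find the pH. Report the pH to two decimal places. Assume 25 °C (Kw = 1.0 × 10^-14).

pH = 1.72

HNO2 ⇌ NO2- + H+
From the ICE table, Ka = [H+]²/(0.76 − [H+]) = 4.8 × 10^-4.
Assume [H+] ≪ 0.76: [H+] ≈ √(4.8 × 10^-4 × 0.76) = 1.91 × 10^-2 M
pH = −log[H+] = −log(1.91 × 10^-2) = 1.72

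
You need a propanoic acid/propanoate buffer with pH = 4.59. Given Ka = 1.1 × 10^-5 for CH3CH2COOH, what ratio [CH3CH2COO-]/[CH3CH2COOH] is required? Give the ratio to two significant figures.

ratio = 0.43

pKa = -log(1.1 × 10^-5) = 4.959
pH = pKa + log(r) ⇒ log(r) = 4.59 − 4.959 = -0.369
r = [CH3CH2COO-]/[CH3CH2COOH] = 10^(-0.369) = 0.428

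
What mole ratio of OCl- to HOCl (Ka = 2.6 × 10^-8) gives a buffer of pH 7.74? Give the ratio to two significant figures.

pKa = -log(2.6 × 10^-8) = 7.585
pH = pKa + log(r) ⇒ log(r) = 7.74 − 7.585 = +0.155
r = [OCl-]/[HOCl] = 10^(+0.155) = 1.43

ratio = 1.4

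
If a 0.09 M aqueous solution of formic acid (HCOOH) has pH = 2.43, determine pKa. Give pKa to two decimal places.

pKa = 3.80

[H+] = 10^(-2.43) = 3.72 × 10^-3 M
At equilibrium [HA] = 0.09 − 3.72 × 10^-3 = 8.63 × 10^-2 M
Ka = [H+][A-]/[HA] = (3.72 × 10^-3)² / 8.63 × 10^-2 = 1.60 × 10^-4
pKa = -log(1.60 × 10^-4) = 3.80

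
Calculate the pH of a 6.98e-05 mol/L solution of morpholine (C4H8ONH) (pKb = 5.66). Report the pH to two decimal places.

pH = 9.05

C4H8ONH + H2O ⇌ C4H8ONH2+ + OH-
Kb = 10^(−5.66) = 2.19 × 10^-6
Let x = [OH-] at equilibrium. Kb = x²/(6.98e-05 − x).
The 5% rule fails; solving x² + Kb·x − Kb·C₀ = 0 exactly:
x = (−Kb + √(Kb² + 4·Kb·C₀))/2 = 1.13 × 10^-5 M
pOH = −log(1.13 × 10^-5) = 4.95; pH = 14.00 − 4.95 = 9.05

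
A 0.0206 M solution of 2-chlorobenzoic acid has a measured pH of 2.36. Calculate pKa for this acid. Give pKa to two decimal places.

[H+] = 10^(-2.36) = 4.37 × 10^-3 M
At equilibrium [HA] = 0.0206 − 4.37 × 10^-3 = 1.62 × 10^-2 M
Ka = [H+][A-]/[HA] = (4.37 × 10^-3)² / 1.62 × 10^-2 = 1.18 × 10^-3
pKa = -log(1.18 × 10^-3) = 2.93

pKa = 2.93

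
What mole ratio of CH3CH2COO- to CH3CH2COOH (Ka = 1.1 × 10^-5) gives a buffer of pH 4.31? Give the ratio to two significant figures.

ratio = 0.22

pKa = -log(1.1 × 10^-5) = 4.959
pH = pKa + log(r) ⇒ log(r) = 4.31 − 4.959 = -0.649
r = [CH3CH2COO-]/[CH3CH2COOH] = 10^(-0.649) = 0.224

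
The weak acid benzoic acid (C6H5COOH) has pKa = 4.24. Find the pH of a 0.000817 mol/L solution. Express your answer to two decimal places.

pH = 3.72

C6H5COOH ⇌ C6H5COO- + H+
Ka = 10^(−4.24) = 5.75 × 10^-5
Ka = x²/(0.000817 − x) = 5.75 × 10^-5
The 5% rule fails; solving x² + Ka·x − Ka·C₀ = 0 exactly:
x = (−Ka + √(Ka² + 4·Ka·C₀))/2 = 1.90 × 10^-4 M
pH = −log(1.90 × 10^-4) = 3.72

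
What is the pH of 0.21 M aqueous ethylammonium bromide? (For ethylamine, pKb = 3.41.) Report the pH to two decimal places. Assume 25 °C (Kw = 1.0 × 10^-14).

pH = 5.63

C2H5NH3+ is the conjugate acid of the weak base C2H5NH2.
Kb = 10^(−3.41) = 3.89 × 10^-4
Ka = Kw/Kb = 1.0×10^-14 / 3.89 × 10^-4 = 2.57 × 10^-11
Ka = x²/(0.21 − x) = 2.57 × 10^-11
Since Ka ≪ C₀, x ≈ √(Ka·C₀) = 2.32 × 10^-6 M.
(x/C₀ = 0.0011% < 5%, so the approximation holds.)
pH = −log[H+] = −log(2.32 × 10^-6) = 5.63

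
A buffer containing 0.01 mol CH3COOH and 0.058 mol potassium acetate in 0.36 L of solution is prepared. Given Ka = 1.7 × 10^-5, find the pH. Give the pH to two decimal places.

pKa = −log(1.7 × 10^-5) = 4.770
Using pH = pKa + log([base]/[acid]) with [base]/[acid] = 0.058/0.01:
pH = 4.770 + (+0.763) = 5.53

pH = 5.53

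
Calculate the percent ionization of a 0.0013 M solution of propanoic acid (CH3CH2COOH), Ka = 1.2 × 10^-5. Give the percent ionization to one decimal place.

CH3CH2COOH ⇌ CH3CH2COO- + H+; let x = [H+] at equilibrium.
Ka = x²/(C₀ − x); solving the quadratic gives x = 1.19 × 10^-4 M.
Fraction ionized = 1.19 × 10^-4 / 0.0013 = 0.0915 → 9.2%

9.2%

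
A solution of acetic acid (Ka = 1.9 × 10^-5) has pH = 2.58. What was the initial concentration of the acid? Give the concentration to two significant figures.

C₀ = 3.7 × 10^-1 M

[H+] = 10^(-2.58) = 2.63 × 10^-3 M = x
Ka = x²/(C₀ − x) ⇒ C₀ = x + x²/Ka
C₀ = 2.63 × 10^-3 + (2.63 × 10^-3)²/(1.9 × 10^-5) = 3.67 × 10^-1 M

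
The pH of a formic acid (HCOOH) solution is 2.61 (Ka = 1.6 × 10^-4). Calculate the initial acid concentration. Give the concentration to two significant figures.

[H+] = 10^(-2.61) = 2.45 × 10^-3 M = x
Ka = x²/(C₀ − x) ⇒ C₀ = x + x²/Ka
C₀ = 2.45 × 10^-3 + (2.45 × 10^-3)²/(1.6 × 10^-4) = 4.00 × 10^-2 M

C₀ = 4.0 × 10^-2 M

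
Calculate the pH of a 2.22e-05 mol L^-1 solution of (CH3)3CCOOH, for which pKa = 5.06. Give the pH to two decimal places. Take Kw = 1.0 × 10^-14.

(CH3)3CCOOH ⇌ (CH3)3CCOO- + H+
Ka = 10^(−5.06) = 8.71 × 10^-6
Ka = [H+]²/(2.22e-05 − [H+]) = 8.71 × 10^-6
[H+] is not negligible relative to C₀; solve [H+]² + 8.71e-06·[H+] − 1.93e-10 = 0.
[H+] = [−8.71e-06 + √(8.71e-06² + 7.73e-10)]/2 = 1.02 × 10^-5 M
pH = −log(1.02 × 10^-5) = 4.99

pH = 4.99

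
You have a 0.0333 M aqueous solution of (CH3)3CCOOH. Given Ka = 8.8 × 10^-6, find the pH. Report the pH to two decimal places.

pH = 3.27

(CH3)3CCOOH ⇌ (CH3)3CCOO- + H+
From the ICE table, Ka = [H+]²/(0.0333 − [H+]) = 8.8 × 10^-6.
Since Ka ≪ C₀, [H+] ≈ √(Ka·C₀) = 5.41 × 10^-4 M.
([H+]/C₀ = 1.6% < 5%, so the approximation holds.)
pH = −log[H+] = −log(5.41 × 10^-4) = 3.27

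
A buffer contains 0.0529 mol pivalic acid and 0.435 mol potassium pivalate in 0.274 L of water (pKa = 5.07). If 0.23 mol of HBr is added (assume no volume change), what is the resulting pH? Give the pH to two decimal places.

pH = 4.93

Added H+ converts (CH3)3CCOO- to (CH3)3CCOOH: (CH3)3CCOOH → 0.283 mol, (CH3)3CCOO- → 0.205 mol.
Henderson–Hasselbalch with mole ratio 0.205/0.283: pH = 5.07 + (-0.140)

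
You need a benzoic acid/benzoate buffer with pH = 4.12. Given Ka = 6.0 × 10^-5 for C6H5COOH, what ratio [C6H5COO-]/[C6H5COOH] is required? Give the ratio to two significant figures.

pKa = -log(6.0 × 10^-5) = 4.222
pH = pKa + log(r) ⇒ log(r) = 4.12 − 4.222 = -0.102
r = [C6H5COO-]/[C6H5COOH] = 10^(-0.102) = 0.791

ratio = 0.79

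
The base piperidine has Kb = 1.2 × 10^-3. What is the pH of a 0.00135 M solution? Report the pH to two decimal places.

C5H10NH + H2O ⇌ C5H10NH2+ + OH-
Kb = [OH-]²/(0.00135 − [OH-]) = 1.2 × 10^-3
The 5% rule fails; solving [OH-]² + Kb·[OH-] − Kb·C₀ = 0 exactly:
[OH-] = [−0.0012 + √(0.0012² + 6.48e-06)]/2 = 8.07 × 10^-4 M
pOH = −log(8.07 × 10^-4) = 3.09; pH = 14.00 − 3.09 = 10.91

pH = 10.91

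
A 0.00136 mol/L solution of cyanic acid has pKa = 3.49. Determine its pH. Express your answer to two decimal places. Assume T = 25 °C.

pH = 3.28

HOCN ⇌ OCN- + H+
Ka = 10^(−3.49) = 3.24 × 10^-4
From the ICE table, Ka = [H+]²/(0.00136 − [H+]) = 3.24 × 10^-4.
Here C₀/Ka ≈ 4.2, so the small-[H+] approximation fails. Use the quadratic:
[H+] = (−Ka + √(Ka² + 4·Ka·C₀))/2 = 5.21 × 10^-4 M
pH = −log(5.21 × 10^-4) = 3.28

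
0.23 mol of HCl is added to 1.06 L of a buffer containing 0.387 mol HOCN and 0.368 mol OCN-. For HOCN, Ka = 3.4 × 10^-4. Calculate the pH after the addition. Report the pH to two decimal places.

Added H+ converts OCN- to HOCN: HOCN → 0.617 mol, OCN- → 0.138 mol.
pKa = −log(3.4 × 10^-4) = 3.469
pH = pKa + log([A⁻]/[HA]) = 3.469 + log(0.138/0.617) = 3.469 -0.650

pH = 2.82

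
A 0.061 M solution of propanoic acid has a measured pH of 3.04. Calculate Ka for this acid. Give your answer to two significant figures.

Ka = 1.4 × 10^-5

[H+] = 10^(-3.04) = 9.12 × 10^-4 M
At equilibrium [HA] = 0.061 − 9.12 × 10^-4 = 6.01 × 10^-2 M
Ka = [H+][A-]/[HA] = (9.12 × 10^-4)² / 6.01 × 10^-2 = 1.4 × 10^-5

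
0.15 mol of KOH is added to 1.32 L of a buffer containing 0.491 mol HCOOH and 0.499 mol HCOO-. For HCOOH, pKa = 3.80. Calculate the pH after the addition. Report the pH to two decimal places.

OH- converts HCOOH to HCOO-: HCOOH → 0.341 mol, HCOO- → 0.649 mol.
pH = pKa + log(n_HCOO-/n_HCOOH) = 3.80 + log(0.649/0.341) = 3.80 + (+0.279)

pH = 4.08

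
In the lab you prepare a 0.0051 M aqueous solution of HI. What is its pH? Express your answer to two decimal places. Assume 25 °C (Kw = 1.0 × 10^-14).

HI is a strong acid and dissociates completely, so [H+] = 0.0051 M.
pH = -log(0.0051) = 2.29

pH = 2.29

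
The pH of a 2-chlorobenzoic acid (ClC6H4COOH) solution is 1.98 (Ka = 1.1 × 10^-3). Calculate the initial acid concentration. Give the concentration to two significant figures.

C₀ = 1.1 × 10^-1 M

[H+] = 10^(-1.98) = 1.05 × 10^-2 M = x
Ka = x²/(C₀ − x) ⇒ C₀ = x + x²/Ka
C₀ = 1.05 × 10^-2 + (1.05 × 10^-2)²/(1.1 × 10^-3) = 1.11 × 10^-1 M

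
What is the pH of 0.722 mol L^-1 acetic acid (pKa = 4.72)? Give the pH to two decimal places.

CH3COOH ⇌ CH3COO- + H+
Ka = 10^(−4.72) = 1.91 × 10^-5
From the ICE table, Ka = [H+]²/(0.722 − [H+]) = 1.91 × 10^-5.
Neglecting [H+] in the denominator: [H+] = √(1.91 × 10^-5 × 0.722) = 3.71 × 10^-3 M
pH = −log(3.71 × 10^-3) = 2.43

pH = 2.43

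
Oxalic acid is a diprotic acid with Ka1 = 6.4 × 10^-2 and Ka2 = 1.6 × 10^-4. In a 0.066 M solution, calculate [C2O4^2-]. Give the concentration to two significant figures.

First ionization gives [H+] ≈ [HC2O4-] = 4.04 × 10^-2 M.
Second step: Ka2 = [H+][C2O4^2-]/[HC2O4-] ≈ [C2O4^2-] (since [H+] ≈ [HC2O4-]).
So [C2O4^2-] ≈ Ka2.

1.6 × 10^-4 M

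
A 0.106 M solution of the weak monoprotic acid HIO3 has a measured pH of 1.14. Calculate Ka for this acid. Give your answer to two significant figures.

Ka = 1.6 × 10^-1

[H+] = 10^(-1.14) = 7.24 × 10^-2 M
At equilibrium [HA] = 0.106 − 7.24 × 10^-2 = 3.36 × 10^-2 M
Ka = [H+][A-]/[HA] = (7.24 × 10^-2)² / 3.36 × 10^-2 = 1.6 × 10^-1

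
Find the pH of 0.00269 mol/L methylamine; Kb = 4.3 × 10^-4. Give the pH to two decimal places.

CH3NH2 + H2O ⇌ CH3NH3+ + OH-
Kb = x²/(0.00269 − x) = 4.3 × 10^-4
The 5% rule fails; solving x² + Kb·x − Kb·C₀ = 0 exactly:
x = [−0.00043 + √(0.00043² + 4.63e-06)]/2 = 8.82 × 10^-4 M
pOH = −log(8.82 × 10^-4) = 3.05; pH = 14.00 − 3.05 = 10.95

pH = 10.95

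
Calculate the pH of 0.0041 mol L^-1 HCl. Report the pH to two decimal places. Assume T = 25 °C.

HCl is a strong acid and dissociates completely, so [H+] = 0.0041 M.
pH = -log(0.0041) = 2.39

pH = 2.39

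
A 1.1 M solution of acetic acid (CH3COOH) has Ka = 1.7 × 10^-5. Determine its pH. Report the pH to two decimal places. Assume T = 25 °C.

pH = 2.36

CH3COOH ⇌ CH3COO- + H+
Ka = [H+]²/(1.1 − [H+]) = 1.7 × 10^-5
Since Ka ≪ C₀, [H+] ≈ √(Ka·C₀) = 4.32 × 10^-3 M.
([H+]/C₀ = 0.39% < 5%, so the approximation holds.)
pH = −log[H+] = −log(4.32 × 10^-3) = 2.36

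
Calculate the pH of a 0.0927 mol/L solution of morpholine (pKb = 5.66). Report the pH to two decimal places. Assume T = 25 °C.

pH = 10.65

C4H8ONH + H2O ⇌ C4H8ONH2+ + OH-
Kb = 10^(−5.66) = 2.19 × 10^-6
From the ICE table, Kb = [OH-]²/(0.0927 − [OH-]) = 2.19 × 10^-6.
Neglecting [OH-] in the denominator: [OH-] = √(2.19 × 10^-6 × 0.0927) = 4.51 × 10^-4 M
([OH-]/C₀ = 0.49% < 5%, so the approximation holds.)
pOH = −log(4.51 × 10^-4) = 3.35; pH = 14.00 − 3.35 = 10.65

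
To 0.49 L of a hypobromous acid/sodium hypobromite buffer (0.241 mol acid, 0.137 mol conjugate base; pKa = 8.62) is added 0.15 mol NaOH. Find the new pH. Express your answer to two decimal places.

pH = 9.12

After neutralization: n(HOBr) = 0.091 mol, n(OBr-) = 0.287 mol.
Henderson–Hasselbalch with mole ratio 0.287/0.091: pH = 8.62 + (+0.499)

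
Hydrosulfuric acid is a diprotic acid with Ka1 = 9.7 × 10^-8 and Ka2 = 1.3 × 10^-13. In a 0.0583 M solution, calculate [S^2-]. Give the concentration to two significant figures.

First ionization gives [H+] ≈ [HS-] = 7.52 × 10^-5 M.
Second step: Ka2 = [H+][S^2-]/[HS-] ≈ [S^2-] (since [H+] ≈ [HS-]).
So [S^2-] ≈ Ka2.

1.3 × 10^-13 M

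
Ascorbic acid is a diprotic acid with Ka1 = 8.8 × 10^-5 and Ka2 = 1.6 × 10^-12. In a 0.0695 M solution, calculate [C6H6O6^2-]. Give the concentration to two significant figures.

First ionization gives [H+] ≈ [HC6H6O6-] = 2.47 × 10^-3 M.
Second step: Ka2 = [H+][C6H6O6^2-]/[HC6H6O6-] ≈ [C6H6O6^2-] (since [H+] ≈ [HC6H6O6-]).
So [C6H6O6^2-] ≈ Ka2.

1.6 × 10^-12 M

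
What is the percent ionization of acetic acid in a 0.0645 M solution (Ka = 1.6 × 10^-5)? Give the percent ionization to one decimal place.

CH3COOH ⇌ CH3COO- + H+; let x = [H+] at equilibrium.
x ≈ √(Ka·C₀) = √(1.6 × 10^-5 × 0.0645) = 1.02 × 10^-3 M
% ionization = x/C₀ × 100% = 1.02 × 10^-3/0.0645 × 100% = 1.6%

1.6%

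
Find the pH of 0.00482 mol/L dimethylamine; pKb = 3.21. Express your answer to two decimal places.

(CH3)2NH + H2O ⇌ (CH3)2NH2+ + OH-
Kb = 10^(−3.21) = 6.17 × 10^-4
From the ICE table, Kb = [OH-]²/(0.00482 − [OH-]) = 6.17 × 10^-4.
[OH-] is not negligible relative to C₀; solve [OH-]² + 0.000617·[OH-] − 2.97e-06 = 0.
[OH-] = [−0.000617 + √(0.000617² + 1.19e-05)]/2 = 1.44 × 10^-3 M
pOH = −log(1.44 × 10^-3) = 2.84; pH = 14.00 − 2.84 = 11.16

pH = 11.16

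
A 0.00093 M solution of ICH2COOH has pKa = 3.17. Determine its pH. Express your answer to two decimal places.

ICH2COOH ⇌ ICH2COO- + H+
Ka = 10^(−3.17) = 6.76 × 10^-4
From the ICE table, Ka = [H+]²/(0.00093 − [H+]) = 6.76 × 10^-4.
Here C₀/Ka ≈ 1.38, so the small-[H+] approximation fails. Use the quadratic:
[H+] = (−Ka + √(Ka² + 4·Ka·C₀))/2 = 5.24 × 10^-4 M
pH = −log(5.24 × 10^-4) = 3.28

pH = 3.28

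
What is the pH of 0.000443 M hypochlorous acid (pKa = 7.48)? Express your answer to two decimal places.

HOCl ⇌ OCl- + H+
Ka = 10^(−7.48) = 3.31 × 10^-8
Ka = [H+]²/(0.000443 − [H+]) = 3.31 × 10^-8
Neglecting [H+] in the denominator: [H+] = √(3.31 × 10^-8 × 0.000443) = 3.83 × 10^-6 M
pH = −log[H+] = −log(3.83 × 10^-6) = 5.42

pH = 5.42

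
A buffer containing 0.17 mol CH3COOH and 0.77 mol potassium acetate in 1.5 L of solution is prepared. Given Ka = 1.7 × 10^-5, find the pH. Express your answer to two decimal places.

pH = 5.43

pKa = −log(1.7 × 10^-5) = 4.770
Using pH = pKa + log([base]/[acid]) with [base]/[acid] = 0.77/0.17:
pH = 4.770 + (+0.656) = 5.43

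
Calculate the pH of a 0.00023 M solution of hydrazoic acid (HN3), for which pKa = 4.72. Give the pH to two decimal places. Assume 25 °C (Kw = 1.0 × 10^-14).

pH = 4.24

HN3 ⇌ N3- + H+
Ka = 10^(−4.72) = 1.91 × 10^-5
From the ICE table, Ka = x²/(0.00023 − x) = 1.91 × 10^-5.
The 5% rule fails; solving x² + Ka·x − Ka·C₀ = 0 exactly:
x = (−Ka + √(Ka² + 4·Ka·C₀))/2 = 5.74 × 10^-5 M
pH = −log[H+] = −log(5.74 × 10^-5) = 4.24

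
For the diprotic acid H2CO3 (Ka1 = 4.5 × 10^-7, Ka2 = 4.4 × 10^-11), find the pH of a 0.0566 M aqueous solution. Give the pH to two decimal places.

pH = 3.80

Ka1 ≫ Ka2, so treat the first dissociation as the only significant source of H+.
Ka1 = x²/(0.0566 − x) = 4.5 × 10^-7
x ≈ √(4.5 × 10^-7 × 0.0566) = 1.60 × 10^-4 M
pH = −log(1.60 × 10^-4) = 3.80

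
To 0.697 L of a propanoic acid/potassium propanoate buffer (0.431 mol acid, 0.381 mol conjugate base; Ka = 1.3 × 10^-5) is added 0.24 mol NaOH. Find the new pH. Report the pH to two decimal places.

pH = 5.40

OH- converts CH3CH2COOH to CH3CH2COO-: CH3CH2COOH → 0.191 mol, CH3CH2COO- → 0.621 mol.
pKa = −log(1.3 × 10^-5) = 4.886
pH = pKa + log(n_CH3CH2COO-/n_CH3CH2COOH) = 4.886 + log(0.621/0.191) = 4.886 + (+0.512)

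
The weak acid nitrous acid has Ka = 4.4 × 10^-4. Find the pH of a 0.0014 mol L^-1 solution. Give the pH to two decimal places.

HNO2 ⇌ NO2- + H+
From the ICE table, Ka = [H+]²/(0.0014 − [H+]) = 4.4 × 10^-4.
Here C₀/Ka ≈ 3.18, so the small-[H+] approximation fails. Use the quadratic:
[H+] = (−Ka + √(Ka² + 4·Ka·C₀))/2 = 5.95 × 10^-4 M
pH = −log(5.95 × 10^-4) = 3.23

pH = 3.23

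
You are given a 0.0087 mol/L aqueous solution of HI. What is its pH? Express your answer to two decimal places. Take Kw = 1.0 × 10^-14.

pH = 2.06

HI is a strong acid and dissociates completely, so [H+] = 0.0087 M.
pH = -log(0.0087) = 2.06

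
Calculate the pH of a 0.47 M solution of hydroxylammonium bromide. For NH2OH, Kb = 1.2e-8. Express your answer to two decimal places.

NH3OH+ is the conjugate acid of the weak base NH2OH.
Ka = Kw/Kb = 1.0×10^-14 / 1.2 × 10^-8 = 8.33 × 10^-7
From the ICE table, Ka = [H+]²/(0.47 − [H+]) = 8.33 × 10^-7.
Assume [H+] ≪ 0.47: [H+] ≈ √(8.33 × 10^-7 × 0.47) = 6.26 × 10^-4 M
([H+]/C₀ = 0.13% < 5%, so the approximation holds.)
pH = −log[H+] = −log(6.26 × 10^-4) = 3.20

pH = 3.20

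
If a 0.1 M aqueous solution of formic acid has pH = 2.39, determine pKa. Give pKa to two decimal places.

[H+] = 10^(-2.39) = 4.07 × 10^-3 M
At equilibrium [HA] = 0.1 − 4.07 × 10^-3 = 9.59 × 10^-2 M
Ka = [H+][A-]/[HA] = (4.07 × 10^-3)² / 9.59 × 10^-2 = 1.73 × 10^-4
pKa = -log(1.73 × 10^-4) = 3.76

pKa = 3.76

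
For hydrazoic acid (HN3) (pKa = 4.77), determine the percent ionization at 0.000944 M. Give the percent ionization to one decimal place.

HN3 ⇌ N3- + H+; let x = [H+] at equilibrium.
Ka = 10^(−4.77) = 1.70 × 10^-5
Ka = x²/(C₀ − x); solving the quadratic gives x = 1.18 × 10^-4 M.
% ionization = x/C₀ × 100% = 1.18 × 10^-4/0.000944 × 100% = 12.5%

12.5%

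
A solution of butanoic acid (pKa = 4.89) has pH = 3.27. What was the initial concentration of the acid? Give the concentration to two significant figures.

[H+] = 10^(-3.27) = 5.37 × 10^-4 M = x
Ka = 10^(−4.89) = 1.29 × 10^-5
Ka = x²/(C₀ − x) ⇒ C₀ = x + x²/Ka
C₀ = 5.37 × 10^-4 + (5.37 × 10^-4)²/(1.29 × 10^-5) = 2.29 × 10^-2 M

C₀ = 2.3 × 10^-2 M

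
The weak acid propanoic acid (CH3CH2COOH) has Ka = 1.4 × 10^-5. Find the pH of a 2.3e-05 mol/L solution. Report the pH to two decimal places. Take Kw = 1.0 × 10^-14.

CH3CH2COOH ⇌ CH3CH2COO- + H+
From the ICE table, Ka = [H+]²/(2.3e-05 − [H+]) = 1.4 × 10^-5.
The 5% rule fails; solving [H+]² + Ka·[H+] − Ka·C₀ = 0 exactly:
[H+] = [−1.4e-05 + √(1.4e-05² + 1.29e-09)]/2 = 1.23 × 10^-5 M
pH = −log[H+] = −log(1.23 × 10^-5) = 4.91

pH = 4.91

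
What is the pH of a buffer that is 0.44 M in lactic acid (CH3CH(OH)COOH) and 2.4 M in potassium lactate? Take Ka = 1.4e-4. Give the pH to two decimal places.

pH = 4.59

pKa = −log(1.4 × 10^-4) = 3.854
Henderson–Hasselbalch: pH = pKa + log([CH3CH(OH)COO-]/[CH3CH(OH)COOH]) = 3.854 + log(2.4/0.44)
pH = 3.854 + (+0.737) = 4.59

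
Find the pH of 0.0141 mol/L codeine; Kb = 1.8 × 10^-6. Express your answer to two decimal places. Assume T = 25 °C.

pH = 10.20

C18H21NO3 + H2O ⇌ C18H22NO3+ + OH-
Let x = [OH-] at equilibrium. Kb = x²/(0.0141 − x).
Assume x ≪ 0.0141: x ≈ √(1.8 × 10^-6 × 0.0141) = 1.59 × 10^-4 M
pOH = 3.80, so pH = 14.00 − pOH = 10.20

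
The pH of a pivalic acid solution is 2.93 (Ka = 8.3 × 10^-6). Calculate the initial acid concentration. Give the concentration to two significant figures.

C₀ = 1.7 × 10^-1 M

[H+] = 10^(-2.93) = 1.17 × 10^-3 M = x
Ka = x²/(C₀ − x) ⇒ C₀ = x + x²/Ka
C₀ = 1.17 × 10^-3 + (1.17 × 10^-3)²/(8.3 × 10^-6) = 1.66 × 10^-1 M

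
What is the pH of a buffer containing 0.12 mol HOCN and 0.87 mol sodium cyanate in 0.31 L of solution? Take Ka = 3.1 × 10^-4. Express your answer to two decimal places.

pKa = −log(3.1 × 10^-4) = 3.509
Henderson–Hasselbalch: pH = pKa + log([OCN-]/[HOCN]) = 3.509 + log(0.87/0.12)
pH = 3.509 + (+0.860) = 4.37

pH = 4.37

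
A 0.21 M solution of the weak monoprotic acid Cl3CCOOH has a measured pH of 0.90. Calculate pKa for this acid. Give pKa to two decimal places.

[H+] = 10^(-0.90) = 1.26 × 10^-1 M
At equilibrium [HA] = 0.21 − 1.26 × 10^-1 = 8.40 × 10^-2 M
Ka = [H+][A-]/[HA] = (1.26 × 10^-1)² / 8.40 × 10^-2 = 1.89 × 10^-1
pKa = -log(1.89 × 10^-1) = 0.72

pKa = 0.72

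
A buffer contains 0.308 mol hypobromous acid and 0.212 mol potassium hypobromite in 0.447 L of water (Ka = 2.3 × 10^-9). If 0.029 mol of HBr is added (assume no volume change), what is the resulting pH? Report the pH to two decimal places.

pH = 8.37

After neutralization: n(HOBr) = 0.337 mol, n(OBr-) = 0.183 mol.
pKa = −log(2.3 × 10^-9) = 8.638
pH = pKa + log(n_OBr-/n_HOBr) = 8.638 + log(0.183/0.337) = 8.638 + (-0.265)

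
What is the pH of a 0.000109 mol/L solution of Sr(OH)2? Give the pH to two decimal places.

pH = 10.34

Sr(OH)2 is a strong base (each formula unit releases 2 OH-); [OH-] = 0.000218 M.
pOH = -log(0.000218) = 3.66
pH = 14.00 - 3.66 = 10.34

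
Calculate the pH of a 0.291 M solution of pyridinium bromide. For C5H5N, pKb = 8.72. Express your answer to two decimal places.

pH = 2.91

C5H5NH+ is the conjugate acid of the weak base C5H5N.
Kb = 10^(−8.72) = 1.91 × 10^-9
Ka = Kw/Kb = 1.0×10^-14 / 1.91 × 10^-9 = 5.24 × 10^-6
Ka = x²/(0.291 − x) = 5.24 × 10^-6
Neglecting x in the denominator: x = √(5.24 × 10^-6 × 0.291) = 1.23 × 10^-3 M
Check: 0.42% ionized — well under 5%, approximation valid.
pH = −log[H+] = −log(1.23 × 10^-3) = 2.91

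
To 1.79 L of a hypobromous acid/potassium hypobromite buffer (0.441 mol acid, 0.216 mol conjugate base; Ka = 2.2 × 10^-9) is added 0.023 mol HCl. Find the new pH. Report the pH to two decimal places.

Added H+ converts OBr- to HOBr: HOBr → 0.464 mol, OBr- → 0.193 mol.
pKa = −log(2.2 × 10^-9) = 8.658
pH = pKa + log(n_OBr-/n_HOBr) = 8.658 + log(0.193/0.464) = 8.658 + (-0.381)

pH = 8.28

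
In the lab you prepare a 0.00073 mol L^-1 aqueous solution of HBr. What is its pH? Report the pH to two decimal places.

HBr is a strong acid and dissociates completely, so [H+] = 0.00073 M.
pH = -log(0.00073) = 3.14

pH = 3.14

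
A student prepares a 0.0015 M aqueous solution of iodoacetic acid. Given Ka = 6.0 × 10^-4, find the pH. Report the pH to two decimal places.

pH = 3.16

ICH2COOH ⇌ ICH2COO- + H+
From the ICE table, Ka = x²/(0.0015 − x) = 6.0 × 10^-4.
Here C₀/Ka ≈ 2.5, so the small-x approximation fails. Use the quadratic:
x = (−Ka + √(Ka² + 4·Ka·C₀))/2 = 6.95 × 10^-4 M
pH = −log[H+] = −log(6.95 × 10^-4) = 3.16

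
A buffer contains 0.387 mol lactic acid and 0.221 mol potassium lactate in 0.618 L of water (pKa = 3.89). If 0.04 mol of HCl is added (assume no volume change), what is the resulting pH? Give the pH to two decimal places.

After neutralization: n(CH3CH(OH)COOH) = 0.427 mol, n(CH3CH(OH)COO-) = 0.181 mol.
pH = pKa + log(n_CH3CH(OH)COO-/n_CH3CH(OH)COOH) = 3.89 + log(0.181/0.427) = 3.89 + (-0.373)

pH = 3.52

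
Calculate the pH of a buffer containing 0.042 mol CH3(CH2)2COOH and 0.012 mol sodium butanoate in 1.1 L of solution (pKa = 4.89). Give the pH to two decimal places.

Using pH = pKa + log([base]/[acid]) with [base]/[acid] = 0.012/0.042:
pH = 4.89 + (-0.544) = 4.35

pH = 4.35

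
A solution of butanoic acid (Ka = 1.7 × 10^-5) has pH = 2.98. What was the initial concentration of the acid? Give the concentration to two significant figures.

[H+] = 10^(-2.98) = 1.05 × 10^-3 M = x
Ka = x²/(C₀ − x) ⇒ C₀ = x + x²/Ka
C₀ = 1.05 × 10^-3 + (1.05 × 10^-3)²/(1.7 × 10^-5) = 6.59 × 10^-2 M

C₀ = 6.6 × 10^-2 M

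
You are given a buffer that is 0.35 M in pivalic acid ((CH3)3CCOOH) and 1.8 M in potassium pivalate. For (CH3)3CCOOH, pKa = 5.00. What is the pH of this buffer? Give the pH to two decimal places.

pH = pKa + log([A⁻]/[HA]) = 5.00 + log(1.8/0.35)
pH = 5.00 + (+0.711) = 5.71

pH = 5.71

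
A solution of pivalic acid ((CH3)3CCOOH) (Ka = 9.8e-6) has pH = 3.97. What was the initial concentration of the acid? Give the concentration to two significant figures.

C₀ = 1.3 × 10^-3 M

[H+] = 10^(-3.97) = 1.07 × 10^-4 M = x
Ka = x²/(C₀ − x) ⇒ C₀ = x + x²/Ka
C₀ = 1.07 × 10^-4 + (1.07 × 10^-4)²/(9.8 × 10^-6) = 1.28 × 10^-3 M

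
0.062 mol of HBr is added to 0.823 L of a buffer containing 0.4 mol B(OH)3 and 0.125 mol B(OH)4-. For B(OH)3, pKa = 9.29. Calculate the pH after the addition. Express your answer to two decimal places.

pH = 8.42

After neutralization: n(B(OH)3) = 0.462 mol, n(B(OH)4-) = 0.063 mol.
pH = pKa + log([A⁻]/[HA]) = 9.29 + log(0.063/0.462) = 9.29 -0.865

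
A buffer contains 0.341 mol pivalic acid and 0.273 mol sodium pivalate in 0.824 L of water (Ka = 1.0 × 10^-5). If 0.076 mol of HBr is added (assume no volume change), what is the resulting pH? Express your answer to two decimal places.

Added H+ converts (CH3)3CCOO- to (CH3)3CCOOH: (CH3)3CCOOH → 0.417 mol, (CH3)3CCOO- → 0.197 mol.
pKa = −log(1.0 × 10^-5) = 5.000
Henderson–Hasselbalch with mole ratio 0.197/0.417: pH = 5.000 + (-0.326)

pH = 4.67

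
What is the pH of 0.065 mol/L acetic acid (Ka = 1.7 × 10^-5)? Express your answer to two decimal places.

pH = 2.98

CH3COOH ⇌ CH3COO- + H+
Ka = [H+]²/(0.065 − [H+]) = 1.7 × 10^-5
Neglecting [H+] in the denominator: [H+] = √(1.7 × 10^-5 × 0.065) = 1.05 × 10^-3 M
Check: 1.6% ionized — well under 5%, approximation valid.
pH = −log[H+] = −log(1.05 × 10^-3) = 2.98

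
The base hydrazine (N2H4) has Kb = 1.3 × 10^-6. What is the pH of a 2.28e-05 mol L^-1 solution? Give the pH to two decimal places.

N2H4 + H2O ⇌ N2H5+ + OH-
From the ICE table, Kb = x²/(2.28e-05 − x) = 1.3 × 10^-6.
x is not negligible relative to C₀; solve x² + 1.3e-06·x − 2.96e-11 = 0.
x = [−1.3e-06 + √(1.3e-06² + 1.19e-10)]/2 = 4.83 × 10^-6 M
pOH = 5.32, so pH = 14.00 − pOH = 8.68

pH = 8.68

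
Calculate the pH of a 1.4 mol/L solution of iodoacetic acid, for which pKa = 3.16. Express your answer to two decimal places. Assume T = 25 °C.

ICH2COOH ⇌ ICH2COO- + H+
Ka = 10^(−3.16) = 6.92 × 10^-4
Let x = [H+] at equilibrium. Ka = x²/(1.4 − x).
Since Ka ≪ C₀, x ≈ √(Ka·C₀) = 3.11 × 10^-2 M.
pH = −log[H+] = −log(3.11 × 10^-2) = 1.51

pH = 1.51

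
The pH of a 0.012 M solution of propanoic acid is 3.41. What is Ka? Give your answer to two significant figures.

[H+] = 10^(-3.41) = 3.89 × 10^-4 M
At equilibrium [HA] = 0.012 − 3.89 × 10^-4 = 1.16 × 10^-2 M
Ka = [H+][A-]/[HA] = (3.89 × 10^-4)² / 1.16 × 10^-2 = 1.3 × 10^-5

Ka = 1.3 × 10^-5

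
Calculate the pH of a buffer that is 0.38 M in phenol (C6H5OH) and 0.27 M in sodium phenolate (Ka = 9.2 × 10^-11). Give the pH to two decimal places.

pKa = −log(9.2 × 10^-11) = 10.036
Henderson–Hasselbalch: pH = pKa + log([C6H5O-]/[C6H5OH]) = 10.036 + log(0.27/0.38)
pH = 10.036 + (-0.148) = 9.89

pH = 9.89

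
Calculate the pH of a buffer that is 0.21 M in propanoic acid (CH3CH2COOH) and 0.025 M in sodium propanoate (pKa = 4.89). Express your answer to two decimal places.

pH = pKa + log([A⁻]/[HA]) = 4.89 + log(0.025/0.21)
pH = 4.89 + (-0.924) = 3.97

pH = 3.97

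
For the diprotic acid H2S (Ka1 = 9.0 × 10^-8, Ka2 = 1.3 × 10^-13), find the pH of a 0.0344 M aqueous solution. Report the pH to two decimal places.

pH = 4.25

Since Ka1 ≫ Ka2, the first ionization dominates [H+].
Ka1 = x²/(0.0344 − x) = 9.0 × 10^-8
x ≈ √(9.0 × 10^-8 × 0.0344) = 5.56 × 10^-5 M
pH = −log(5.56 × 10^-5) = 4.25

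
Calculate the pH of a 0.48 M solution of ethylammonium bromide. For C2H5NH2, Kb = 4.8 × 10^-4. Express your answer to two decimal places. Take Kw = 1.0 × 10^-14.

pH = 5.50

C2H5NH3+ is the conjugate acid of the weak base C2H5NH2.
Ka = Kw/Kb = 1.0×10^-14 / 4.8 × 10^-4 = 2.08 × 10^-11
Ka = [H+]²/(0.48 − [H+]) = 2.08 × 10^-11
Assume [H+] ≪ 0.48: [H+] ≈ √(2.08 × 10^-11 × 0.48) = 3.16 × 10^-6 M
pH = −log(3.16 × 10^-6) = 5.50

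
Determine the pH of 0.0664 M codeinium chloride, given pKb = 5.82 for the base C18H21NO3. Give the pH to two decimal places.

pH = 4.68

C18H22NO3+ is the conjugate acid of the weak base C18H21NO3.
Kb = 10^(−5.82) = 1.51 × 10^-6
Ka = Kw/Kb = 1.0×10^-14 / 1.51 × 10^-6 = 6.62 × 10^-9
Ka = [H+]²/(0.0664 − [H+]) = 6.62 × 10^-9
Neglecting [H+] in the denominator: [H+] = √(6.62 × 10^-9 × 0.0664) = 2.10 × 10^-5 M
Check: 0.032% ionized — well under 5%, approximation valid.
pH = −log[H+] = −log(2.10 × 10^-5) = 4.68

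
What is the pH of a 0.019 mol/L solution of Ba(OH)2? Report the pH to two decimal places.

pH = 12.58

Ba(OH)2 is a strong base (each formula unit releases 2 OH-); [OH-] = 0.038 M.
pOH = -log(0.038) = 1.42
pH = 14.00 - 1.42 = 12.58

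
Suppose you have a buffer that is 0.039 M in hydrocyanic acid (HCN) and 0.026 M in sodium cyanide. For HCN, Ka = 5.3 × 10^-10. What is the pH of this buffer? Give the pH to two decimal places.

pH = 9.10

pKa = −log(5.3 × 10^-10) = 9.276
pH = pKa + log([A⁻]/[HA]) = 9.276 + log(0.026/0.039)
pH = 9.276 + (-0.176) = 9.10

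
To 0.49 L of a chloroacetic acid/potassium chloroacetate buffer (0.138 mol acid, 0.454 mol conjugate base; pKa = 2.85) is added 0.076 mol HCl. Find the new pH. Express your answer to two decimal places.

After neutralization: n(ClCH2COOH) = 0.214 mol, n(ClCH2COO-) = 0.378 mol.
pH = pKa + log(n_ClCH2COO-/n_ClCH2COOH) = 2.85 + log(0.378/0.214) = 2.85 + (+0.247)

pH = 3.10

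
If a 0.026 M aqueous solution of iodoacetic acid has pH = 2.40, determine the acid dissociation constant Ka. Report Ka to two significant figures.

[H+] = 10^(-2.40) = 3.98 × 10^-3 M
At equilibrium [HA] = 0.026 − 3.98 × 10^-3 = 2.20 × 10^-2 M
Ka = [H+][A-]/[HA] = (3.98 × 10^-3)² / 2.20 × 10^-2 = 7.2 × 10^-4

Ka = 7.2 × 10^-4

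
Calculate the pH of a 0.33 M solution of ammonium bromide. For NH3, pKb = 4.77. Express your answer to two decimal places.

pH = 4.86

NH4+ is the conjugate acid of the weak base NH3.
Kb = 10^(−4.77) = 1.70 × 10^-5
Ka = Kw/Kb = 1.0×10^-14 / 1.70 × 10^-5 = 5.88 × 10^-10
Ka = [H+]²/(0.33 − [H+]) = 5.88 × 10^-10
Neglecting [H+] in the denominator: [H+] = √(5.88 × 10^-10 × 0.33) = 1.39 × 10^-5 M
pH = −log[H+] = −log(1.39 × 10^-5) = 4.86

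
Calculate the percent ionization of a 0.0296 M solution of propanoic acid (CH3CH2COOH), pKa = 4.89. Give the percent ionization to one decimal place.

CH3CH2COOH ⇌ CH3CH2COO- + H+; let x = [H+] at equilibrium.
Ka = 10^(−4.89) = 1.29 × 10^-5
x ≈ √(Ka·C₀) = √(1.29 × 10^-5 × 0.0296) = 6.18 × 10^-4 M
% ionization = x/C₀ × 100% = 6.18 × 10^-4/0.0296 × 100% = 2.1%

2.1%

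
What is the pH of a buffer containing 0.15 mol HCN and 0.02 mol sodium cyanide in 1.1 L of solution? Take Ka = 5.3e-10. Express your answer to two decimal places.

pKa = −log(5.3 × 10^-10) = 9.276
pH = pKa + log([A⁻]/[HA]) = 9.276 + log(0.02/0.15)
pH = 9.276 + (-0.875) = 8.40

pH = 8.40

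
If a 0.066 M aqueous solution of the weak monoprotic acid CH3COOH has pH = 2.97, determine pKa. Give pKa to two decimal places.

pKa = 4.75

[H+] = 10^(-2.97) = 1.07 × 10^-3 M
At equilibrium [HA] = 0.066 − 1.07 × 10^-3 = 6.49 × 10^-2 M
Ka = [H+][A-]/[HA] = (1.07 × 10^-3)² / 6.49 × 10^-2 = 1.76 × 10^-5
pKa = -log(1.76 × 10^-5) = 4.75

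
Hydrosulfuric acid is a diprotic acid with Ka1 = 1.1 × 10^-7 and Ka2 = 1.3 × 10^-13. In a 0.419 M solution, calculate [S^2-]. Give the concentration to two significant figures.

First ionization gives [H+] ≈ [HS-] = 2.15 × 10^-4 M.
Second step: Ka2 = [H+][S^2-]/[HS-] ≈ [S^2-] (since [H+] ≈ [HS-]).
So [S^2-] ≈ Ka2.

1.3 × 10^-13 M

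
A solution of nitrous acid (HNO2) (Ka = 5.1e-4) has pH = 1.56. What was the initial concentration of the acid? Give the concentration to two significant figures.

C₀ = 1.5 M

[H+] = 10^(-1.56) = 2.75 × 10^-2 M = x
Ka = x²/(C₀ − x) ⇒ C₀ = x + x²/Ka
C₀ = 2.75 × 10^-2 + (2.75 × 10^-2)²/(5.1 × 10^-4) = 1.51 M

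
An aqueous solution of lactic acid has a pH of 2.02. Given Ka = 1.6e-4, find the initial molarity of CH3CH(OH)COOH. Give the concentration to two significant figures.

C₀ = 5.8 × 10^-1 M

[H+] = 10^(-2.02) = 9.55 × 10^-3 M = x
Ka = x²/(C₀ − x) ⇒ C₀ = x + x²/Ka
C₀ = 9.55 × 10^-3 + (9.55 × 10^-3)²/(1.6 × 10^-4) = 5.80 × 10^-1 M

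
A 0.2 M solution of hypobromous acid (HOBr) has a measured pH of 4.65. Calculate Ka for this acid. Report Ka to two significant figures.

[H+] = 10^(-4.65) = 2.24 × 10^-5 M
At equilibrium [HA] = 0.2 − 2.24 × 10^-5 = 2.00 × 10^-1 M
Ka = [H+][A-]/[HA] = (2.24 × 10^-5)² / 2.00 × 10^-1 = 2.5 × 10^-9

Ka = 2.5 × 10^-9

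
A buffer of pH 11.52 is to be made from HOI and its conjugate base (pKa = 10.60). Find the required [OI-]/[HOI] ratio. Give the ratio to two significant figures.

pH = pKa + log(r) ⇒ log(r) = 11.52 − 10.60 = +0.92
r = [OI-]/[HOI] = 10^(+0.92) = 8.32

ratio = 8.3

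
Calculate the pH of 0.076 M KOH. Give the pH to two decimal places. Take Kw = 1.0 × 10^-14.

pH = 12.88

KOH is a strong base; [OH-] = 0.076 M.
pOH = -log(0.076) = 1.12
pH = 14.00 - 1.12 = 12.88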